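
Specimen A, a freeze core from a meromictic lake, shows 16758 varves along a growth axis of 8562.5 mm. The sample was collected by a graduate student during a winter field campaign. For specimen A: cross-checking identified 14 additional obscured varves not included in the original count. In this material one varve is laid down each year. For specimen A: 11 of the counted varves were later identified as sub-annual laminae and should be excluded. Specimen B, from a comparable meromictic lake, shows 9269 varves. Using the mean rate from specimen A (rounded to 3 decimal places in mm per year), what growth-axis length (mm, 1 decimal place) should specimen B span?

Specimen A: adjusted count: 16758 − 11 + 14 = 16761 varves.
A: 8562.5 mm over 16761 years gives 8562.5 / 16761 ≈ 0.511 mm/year.
For B, 0.511 mm/year × 9269 years = 4736.5 mm.

4736.5 mm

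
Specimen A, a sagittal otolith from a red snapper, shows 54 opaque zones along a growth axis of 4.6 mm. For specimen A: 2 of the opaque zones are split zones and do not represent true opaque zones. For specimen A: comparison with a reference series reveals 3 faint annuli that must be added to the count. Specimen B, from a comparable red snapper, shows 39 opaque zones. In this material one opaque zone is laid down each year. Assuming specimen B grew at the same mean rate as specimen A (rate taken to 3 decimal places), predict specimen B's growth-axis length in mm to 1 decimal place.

Specimen A: adjusted count: 54 − 2 + 3 = 55 opaque zones.
A: Extension rate ≈ 4.6 / 55 = 0.084 mm per year.
B's length ≈ 0.084 × 39 = 3.3 mm.

3.3 mm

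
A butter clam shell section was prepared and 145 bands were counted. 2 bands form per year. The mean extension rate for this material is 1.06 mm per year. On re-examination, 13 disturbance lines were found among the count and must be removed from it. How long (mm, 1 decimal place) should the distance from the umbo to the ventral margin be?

Correcting the raw count gives 145 − 13 = 132 true bands.
132 bands at 2 per year is 132 / 2 = 66 years.
Predicted length = 1.06 mm/year × 66 years = 70.0 mm.

70.0 mm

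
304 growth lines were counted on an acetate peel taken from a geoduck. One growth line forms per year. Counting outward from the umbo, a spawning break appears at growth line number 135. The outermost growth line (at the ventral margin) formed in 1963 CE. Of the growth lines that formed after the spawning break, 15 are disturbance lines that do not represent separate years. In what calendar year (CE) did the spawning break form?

304 − 135 = 169 growth lines lie beyond the spawning break toward the ventral margin.
Removing the 15 false growth lines leaves 169 − 15 = 154 true growth lines beyond the spawning break.
The growth line at the ventral margin is 1963 CE, so the spawning break dates to 1963 − 154 = 1809 CE.

1809 CE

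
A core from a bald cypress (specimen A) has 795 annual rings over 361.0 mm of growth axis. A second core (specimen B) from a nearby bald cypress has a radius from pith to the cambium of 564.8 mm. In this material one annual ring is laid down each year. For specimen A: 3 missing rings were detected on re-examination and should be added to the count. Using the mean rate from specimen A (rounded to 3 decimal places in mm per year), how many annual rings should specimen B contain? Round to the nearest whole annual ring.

1250 annual rings

Specimen A: true annual ring count = 795 + 3 = 798.
A: Extension rate ≈ 361.0 / 798 = 0.452 mm/yr.
B spans 564.8 / 0.452 = 1249.56 years ≈ 1250 annual rings.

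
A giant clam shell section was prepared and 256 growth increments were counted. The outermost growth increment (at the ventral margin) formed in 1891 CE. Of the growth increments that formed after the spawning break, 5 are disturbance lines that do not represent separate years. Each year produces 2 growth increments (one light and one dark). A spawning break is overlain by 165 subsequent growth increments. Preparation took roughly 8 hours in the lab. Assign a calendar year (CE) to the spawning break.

165 growth increments formed after the spawning break.
165 − 5 false = 160 true growth increments after the spawning break.
160 growth increments at 2 per year is 160 / 2 = 80 years.
Counting back 80 years from 1891 CE places the spawning break in 1891 − 80 = 1811 CE.

1811 CE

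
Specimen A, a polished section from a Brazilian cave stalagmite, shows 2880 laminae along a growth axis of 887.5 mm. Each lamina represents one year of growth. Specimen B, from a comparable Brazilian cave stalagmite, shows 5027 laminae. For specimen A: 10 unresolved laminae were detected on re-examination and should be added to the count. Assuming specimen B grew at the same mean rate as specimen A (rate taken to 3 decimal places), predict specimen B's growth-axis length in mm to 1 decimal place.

Specimen A: correcting the raw count gives 2880 + 10 = 2890 true laminae.
A: Mean rate = 887.5 mm / 2890 years ≈ 0.307 mm per year.
B's length ≈ 0.307 × 5027 = 1543.3 mm.

1543.3 mm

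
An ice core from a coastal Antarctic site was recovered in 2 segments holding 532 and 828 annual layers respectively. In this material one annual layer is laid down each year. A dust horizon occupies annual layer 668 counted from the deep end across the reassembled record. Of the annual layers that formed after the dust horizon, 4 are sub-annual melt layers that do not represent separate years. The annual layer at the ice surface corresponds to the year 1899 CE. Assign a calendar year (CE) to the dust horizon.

1211 CE

Total annual layers = 532 + 828 = 1360.
1360 − 668 = 692 annual layers lie beyond the dust horizon toward the ice surface.
Excluding 4 false annual layers: 692 − 4 = 688.
The annual layer at the ice surface is 1899 CE, so the dust horizon dates to 1899 − 688 = 1211 CE.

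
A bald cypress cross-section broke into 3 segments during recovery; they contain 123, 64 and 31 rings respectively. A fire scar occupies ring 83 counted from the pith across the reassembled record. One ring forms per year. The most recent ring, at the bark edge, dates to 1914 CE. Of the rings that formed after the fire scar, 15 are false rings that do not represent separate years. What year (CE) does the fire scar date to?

Total rings = 123 + 64 + 31 = 218.
The fire scar sits at ring 83 from the pith, so 218 − 83 = 135 rings formed after it.
Removing the 15 false rings leaves 135 − 15 = 120 true rings beyond the fire scar.
1914 − 120 = 1794 CE.

1794 CE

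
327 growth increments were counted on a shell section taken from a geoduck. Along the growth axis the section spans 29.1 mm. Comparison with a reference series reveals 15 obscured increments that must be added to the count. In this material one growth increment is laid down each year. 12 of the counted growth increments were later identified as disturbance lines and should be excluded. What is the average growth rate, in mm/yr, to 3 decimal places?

0.088 mm/yr

After corrections the count is 327 − 12 + 15 = 330 growth increments.
Extension rate ≈ 29.1 / 330 = 0.088 mm/yr.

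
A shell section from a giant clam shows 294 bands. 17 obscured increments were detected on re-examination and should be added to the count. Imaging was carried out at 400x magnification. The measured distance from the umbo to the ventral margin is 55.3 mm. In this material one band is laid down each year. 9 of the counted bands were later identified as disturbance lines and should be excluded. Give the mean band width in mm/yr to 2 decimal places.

Correcting the raw count gives 294 − 9 + 17 = 302 true bands.
Mean rate = 55.3 mm / 302 years ≈ 0.18 mm/yr.

0.18 mm/yr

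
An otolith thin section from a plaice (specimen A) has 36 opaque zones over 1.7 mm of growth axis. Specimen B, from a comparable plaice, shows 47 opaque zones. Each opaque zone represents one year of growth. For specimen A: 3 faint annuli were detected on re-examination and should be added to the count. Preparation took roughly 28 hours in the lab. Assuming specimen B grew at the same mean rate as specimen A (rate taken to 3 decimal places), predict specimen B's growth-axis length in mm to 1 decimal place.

Specimen A: true opaque zone count = 36 + 3 = 39.
A: Mean rate = 1.7 mm / 39 years ≈ 0.044 mm/yr.
B's length ≈ 0.044 × 47 = 2.1 mm.

2.1 mm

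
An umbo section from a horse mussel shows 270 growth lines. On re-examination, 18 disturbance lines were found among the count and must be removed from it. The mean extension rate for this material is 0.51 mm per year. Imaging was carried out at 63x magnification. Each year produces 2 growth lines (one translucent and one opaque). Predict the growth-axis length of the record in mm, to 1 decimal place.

64.3 mm

True growth line count = 270 − 18 = 252.
With 2 growth lines per year, 252 / 2 = 126 years.
126 years at 0.51 mm/year gives 0.51 × 126 = 64.3 mm.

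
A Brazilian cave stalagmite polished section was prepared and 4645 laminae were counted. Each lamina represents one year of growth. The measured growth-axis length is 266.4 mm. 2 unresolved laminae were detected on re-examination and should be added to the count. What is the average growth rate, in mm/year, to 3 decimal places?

0.057 mm/year

Adjusted count: 4645 + 2 = 4647 laminae.
Extension rate ≈ 266.4 / 4647 = 0.057 mm/year.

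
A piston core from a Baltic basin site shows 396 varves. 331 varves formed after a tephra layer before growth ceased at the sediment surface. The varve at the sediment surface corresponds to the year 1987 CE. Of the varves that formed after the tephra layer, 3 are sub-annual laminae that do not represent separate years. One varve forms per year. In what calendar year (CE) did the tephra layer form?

331 varves post-date the tephra layer.
331 − 3 false = 328 true varves after the tephra layer.
Counting back 328 years from 1987 CE places the tephra layer in 1987 − 328 = 1659 CE.

1659 CE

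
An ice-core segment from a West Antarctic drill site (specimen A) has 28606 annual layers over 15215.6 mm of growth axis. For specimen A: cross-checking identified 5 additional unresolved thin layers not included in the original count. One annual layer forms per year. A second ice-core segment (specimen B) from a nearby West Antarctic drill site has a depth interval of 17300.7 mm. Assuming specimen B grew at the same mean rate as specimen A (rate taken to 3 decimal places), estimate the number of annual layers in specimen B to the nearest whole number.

32520 annual layers

Specimen A: true annual layer count = 28606 + 5 = 28611.
A: Mean rate = 15215.6 mm / 28611 years ≈ 0.532 mm per year.
For B, 17300.7 / 0.532 = 32520.11 years ≈ 32520 annual layers.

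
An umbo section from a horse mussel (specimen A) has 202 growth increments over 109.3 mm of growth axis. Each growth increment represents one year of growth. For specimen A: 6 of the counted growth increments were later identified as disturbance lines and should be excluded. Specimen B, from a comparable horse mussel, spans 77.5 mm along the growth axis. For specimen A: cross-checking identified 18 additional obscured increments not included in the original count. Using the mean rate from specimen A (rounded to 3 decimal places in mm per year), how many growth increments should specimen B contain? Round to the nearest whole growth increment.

152 growth increments

Specimen A: after corrections the count is 202 − 6 + 18 = 214 growth increments.
A: Extension rate ≈ 109.3 / 214 = 0.511 mm/yr.
Specimen B: 77.5 mm / 0.511 mm per year = 151.66 years ≈ 152 growth increments.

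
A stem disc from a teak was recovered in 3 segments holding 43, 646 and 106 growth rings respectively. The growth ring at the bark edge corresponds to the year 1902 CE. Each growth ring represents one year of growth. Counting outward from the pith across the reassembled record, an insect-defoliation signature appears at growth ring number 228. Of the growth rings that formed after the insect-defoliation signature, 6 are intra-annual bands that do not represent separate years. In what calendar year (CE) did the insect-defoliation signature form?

1341 CE

Total growth rings = 43 + 646 + 106 = 795.
795 − 228 = 567 growth rings lie beyond the insect-defoliation signature toward the bark edge.
Excluding 6 false growth rings: 567 − 6 = 561.
The growth ring at the bark edge is 1902 CE, so the insect-defoliation signature dates to 1902 − 561 = 1341 CE.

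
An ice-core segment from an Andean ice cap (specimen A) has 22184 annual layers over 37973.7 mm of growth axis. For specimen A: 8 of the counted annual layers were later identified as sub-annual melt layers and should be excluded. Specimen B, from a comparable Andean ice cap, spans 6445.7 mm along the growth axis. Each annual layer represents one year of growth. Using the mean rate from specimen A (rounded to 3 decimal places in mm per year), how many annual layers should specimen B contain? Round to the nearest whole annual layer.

3765 annual layers

Specimen A: adjusted count: 22184 − 8 = 22176 annual layers.
A: 37973.7 mm over 22176 years gives 37973.7 / 22176 ≈ 1.712 mm per year.
For B, 6445.7 / 1.712 = 3765.01 years ≈ 3765 annual layers.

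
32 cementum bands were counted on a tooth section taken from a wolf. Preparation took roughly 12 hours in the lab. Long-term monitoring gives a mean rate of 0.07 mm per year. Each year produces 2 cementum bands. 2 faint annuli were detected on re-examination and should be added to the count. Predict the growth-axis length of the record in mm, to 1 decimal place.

Correcting the raw count gives 32 + 2 = 34 true cementum bands.
Dividing by 2 cementum bands per year: 34 / 2 = 17 years.
Length ≈ 0.07 × 17 = 1.2 mm.

1.2 mm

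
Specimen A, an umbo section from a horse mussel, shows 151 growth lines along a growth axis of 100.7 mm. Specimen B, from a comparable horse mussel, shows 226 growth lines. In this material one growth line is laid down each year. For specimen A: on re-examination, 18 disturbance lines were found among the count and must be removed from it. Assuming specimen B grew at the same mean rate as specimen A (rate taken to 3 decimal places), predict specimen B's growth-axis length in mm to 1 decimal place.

171.1 mm

Specimen A: after corrections the count is 151 − 18 = 133 growth lines.
A: 100.7 mm over 133 years gives 100.7 / 133 ≈ 0.757 mm per year.
For B, 0.757 mm/year × 226 years = 171.1 mm.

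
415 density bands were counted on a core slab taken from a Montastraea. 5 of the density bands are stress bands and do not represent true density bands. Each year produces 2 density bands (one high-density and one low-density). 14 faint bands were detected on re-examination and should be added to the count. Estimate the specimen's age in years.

212 years

After corrections the count is 415 − 5 + 14 = 424 density bands.
With 2 density bands per year, 424 / 2 = 212 years.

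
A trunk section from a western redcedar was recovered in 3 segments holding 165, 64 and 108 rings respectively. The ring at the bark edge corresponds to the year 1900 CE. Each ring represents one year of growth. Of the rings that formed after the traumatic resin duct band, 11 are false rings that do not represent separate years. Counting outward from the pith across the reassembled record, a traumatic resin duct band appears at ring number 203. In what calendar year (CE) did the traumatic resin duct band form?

1777 CE

Total rings = 165 + 64 + 108 = 337.
The traumatic resin duct band sits at ring 203 from the pith, so 337 − 203 = 134 rings formed after it.
Excluding 11 false rings: 134 − 11 = 123.
Counting back 123 years from 1900 CE places the traumatic resin duct band in 1900 − 123 = 1777 CE.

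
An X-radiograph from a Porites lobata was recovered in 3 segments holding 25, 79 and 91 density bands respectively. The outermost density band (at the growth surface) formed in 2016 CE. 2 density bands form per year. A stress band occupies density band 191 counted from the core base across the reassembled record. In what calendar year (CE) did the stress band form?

Total density bands = 25 + 79 + 91 = 195.
Between density band 191 and the growth surface there are 195 − 191 = 4 density bands.
4 density bands at 2 per year is 4 / 2 = 2 years.
2016 − 2 = 2014 CE.

2014 CE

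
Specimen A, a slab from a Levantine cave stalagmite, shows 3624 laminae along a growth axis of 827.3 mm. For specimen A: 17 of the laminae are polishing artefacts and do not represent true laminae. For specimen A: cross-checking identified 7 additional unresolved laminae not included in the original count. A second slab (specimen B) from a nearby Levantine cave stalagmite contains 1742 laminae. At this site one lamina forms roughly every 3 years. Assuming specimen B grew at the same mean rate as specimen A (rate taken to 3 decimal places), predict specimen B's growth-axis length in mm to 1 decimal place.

Specimen A: adjusted count: 3624 − 17 + 7 = 3614 laminae.
Specimen A: at 3 years per lamina, 3614 × 3 = 10842 years.
A: 827.3 mm over 10842 years gives 827.3 / 10842 ≈ 0.076 mm per year.
Specimen B: 1742 laminae at 3 years each span 1742 × 3 = 5226 years. Length of B = 0.076 × 5226 = 397.2 mm.

397.2 mm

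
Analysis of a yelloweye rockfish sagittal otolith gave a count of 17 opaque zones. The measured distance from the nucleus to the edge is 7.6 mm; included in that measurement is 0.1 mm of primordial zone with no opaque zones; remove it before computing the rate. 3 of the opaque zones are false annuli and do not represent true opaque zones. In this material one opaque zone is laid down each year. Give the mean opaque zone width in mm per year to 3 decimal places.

After corrections the count is 17 − 3 = 14 opaque zones.
The growth record spans 7.6 − 0.1 = 7.5 mm.
Mean rate = 7.5 mm / 14 years ≈ 0.536 mm per year.

0.536 mm per year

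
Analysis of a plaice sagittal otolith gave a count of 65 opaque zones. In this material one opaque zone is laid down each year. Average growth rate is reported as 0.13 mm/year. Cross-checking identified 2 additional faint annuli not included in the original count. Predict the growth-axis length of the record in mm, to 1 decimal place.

Adjusted count: 65 + 2 = 67 opaque zones.
67 years at 0.13 mm/year gives 0.13 × 67 = 8.7 mm.

8.7 mm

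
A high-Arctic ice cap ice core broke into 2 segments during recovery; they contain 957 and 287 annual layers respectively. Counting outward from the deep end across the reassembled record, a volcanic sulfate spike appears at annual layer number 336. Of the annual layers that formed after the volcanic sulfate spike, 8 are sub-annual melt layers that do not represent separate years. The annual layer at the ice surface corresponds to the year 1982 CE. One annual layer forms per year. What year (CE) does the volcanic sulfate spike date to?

Total annual layers = 957 + 287 = 1244.
The volcanic sulfate spike sits at annual layer 336 from the deep end, so 1244 − 336 = 908 annual layers formed after it.
Excluding 8 false annual layers: 908 − 8 = 900.
The annual layer at the ice surface is 1982 CE, so the volcanic sulfate spike dates to 1982 − 900 = 1082 CE.

1082 CE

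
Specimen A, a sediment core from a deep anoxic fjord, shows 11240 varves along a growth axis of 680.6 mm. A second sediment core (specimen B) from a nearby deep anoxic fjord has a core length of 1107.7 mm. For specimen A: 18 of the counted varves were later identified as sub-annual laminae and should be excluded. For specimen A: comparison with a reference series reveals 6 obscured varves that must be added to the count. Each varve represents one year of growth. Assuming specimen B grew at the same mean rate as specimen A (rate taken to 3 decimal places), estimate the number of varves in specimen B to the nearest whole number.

18159 varves

Specimen A: adjusted count: 11240 − 18 + 6 = 11228 varves.
A: 680.6 mm over 11228 years gives 680.6 / 11228 ≈ 0.061 mm/year.
Specimen B: 1107.7 mm / 0.061 mm per year = 18159.02 years ≈ 18159 varves.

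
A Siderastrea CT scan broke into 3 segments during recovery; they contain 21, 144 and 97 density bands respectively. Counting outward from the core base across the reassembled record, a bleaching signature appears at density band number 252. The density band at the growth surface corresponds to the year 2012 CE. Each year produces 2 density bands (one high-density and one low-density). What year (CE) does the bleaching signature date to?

2007 CE

Total density bands = 21 + 144 + 97 = 262.
262 − 252 = 10 density bands lie beyond the bleaching signature toward the growth surface.
10 density bands at 2 per year is 10 / 2 = 5 years.
Counting back 5 years from 2012 CE places the bleaching signature in 2012 − 5 = 2007 CE.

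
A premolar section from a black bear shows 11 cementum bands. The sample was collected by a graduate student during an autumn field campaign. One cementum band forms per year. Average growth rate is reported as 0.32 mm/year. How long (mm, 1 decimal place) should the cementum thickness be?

11 years of growth are recorded.
Length ≈ 0.32 × 11 = 3.5 mm.

3.5 mm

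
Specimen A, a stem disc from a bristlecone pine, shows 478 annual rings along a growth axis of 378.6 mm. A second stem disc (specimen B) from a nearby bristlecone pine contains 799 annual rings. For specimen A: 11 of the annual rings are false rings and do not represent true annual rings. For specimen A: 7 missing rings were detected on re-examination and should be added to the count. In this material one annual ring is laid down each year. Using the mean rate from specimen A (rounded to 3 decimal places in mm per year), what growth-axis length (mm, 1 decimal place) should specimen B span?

Specimen A: adjusted count: 478 − 11 + 7 = 474 annual rings.
A: Extension rate ≈ 378.6 / 474 = 0.799 mm/year.
For B, 0.799 mm/year × 799 years = 638.4 mm.

638.4 mm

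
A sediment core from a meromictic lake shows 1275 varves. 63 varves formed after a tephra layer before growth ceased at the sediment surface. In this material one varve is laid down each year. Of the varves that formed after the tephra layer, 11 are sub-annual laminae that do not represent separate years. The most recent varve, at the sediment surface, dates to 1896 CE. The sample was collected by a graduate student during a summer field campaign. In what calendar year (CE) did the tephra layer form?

1844 CE

There are 63 varves younger than the tephra layer.
Removing the 11 false varves leaves 63 − 11 = 52 true varves beyond the tephra layer.
1896 − 52 = 1844 CE.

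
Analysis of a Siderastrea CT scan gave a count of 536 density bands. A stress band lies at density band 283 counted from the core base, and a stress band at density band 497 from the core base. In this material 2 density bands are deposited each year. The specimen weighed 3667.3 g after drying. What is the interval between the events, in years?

The two markers are separated by 497 − 283 = 214 density bands.
214 density bands at 2 per year is 214 / 2 = 107 years.

107 yr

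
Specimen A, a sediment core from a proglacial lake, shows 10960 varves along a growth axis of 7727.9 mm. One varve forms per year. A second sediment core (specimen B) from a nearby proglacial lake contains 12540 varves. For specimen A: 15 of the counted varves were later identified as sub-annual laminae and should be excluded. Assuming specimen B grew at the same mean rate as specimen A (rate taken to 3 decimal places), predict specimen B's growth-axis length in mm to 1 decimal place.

Specimen A: adjusted count: 10960 − 15 = 10945 varves.
A: 7727.9 mm over 10945 years gives 7727.9 / 10945 ≈ 0.706 mm/year.
B's length ≈ 0.706 × 12540 = 8853.2 mm.

8853.2 mm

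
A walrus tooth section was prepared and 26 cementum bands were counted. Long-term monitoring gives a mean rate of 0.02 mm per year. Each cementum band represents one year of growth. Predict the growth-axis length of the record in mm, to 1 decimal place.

0.5 mm

26 years of growth are recorded.
Predicted length = 0.02 mm/year × 26 years = 0.5 mm.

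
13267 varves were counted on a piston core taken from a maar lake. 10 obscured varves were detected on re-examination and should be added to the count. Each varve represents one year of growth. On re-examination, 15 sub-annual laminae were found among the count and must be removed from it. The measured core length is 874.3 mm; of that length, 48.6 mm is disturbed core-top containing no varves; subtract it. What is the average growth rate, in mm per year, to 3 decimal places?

Correcting the raw count gives 13267 − 15 + 10 = 13262 true varves.
Removing the 48.6 mm offcut leaves 874.3 − 48.6 = 825.7 mm.
825.7 mm over 13262 years gives 825.7 / 13262 ≈ 0.062 mm per year.

0.062 mm per year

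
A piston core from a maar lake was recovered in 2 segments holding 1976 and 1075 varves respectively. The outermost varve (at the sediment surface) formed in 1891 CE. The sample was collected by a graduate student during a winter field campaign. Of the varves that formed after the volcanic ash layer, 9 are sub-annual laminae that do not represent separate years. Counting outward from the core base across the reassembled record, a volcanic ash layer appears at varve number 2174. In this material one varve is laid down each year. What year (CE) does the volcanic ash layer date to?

Total varves = 1976 + 1075 = 3051.
3051 − 2174 = 877 varves lie beyond the volcanic ash layer toward the sediment surface.
877 − 9 false = 868 true varves after the volcanic ash layer.
1891 − 868 = 1023 CE.

1023 CE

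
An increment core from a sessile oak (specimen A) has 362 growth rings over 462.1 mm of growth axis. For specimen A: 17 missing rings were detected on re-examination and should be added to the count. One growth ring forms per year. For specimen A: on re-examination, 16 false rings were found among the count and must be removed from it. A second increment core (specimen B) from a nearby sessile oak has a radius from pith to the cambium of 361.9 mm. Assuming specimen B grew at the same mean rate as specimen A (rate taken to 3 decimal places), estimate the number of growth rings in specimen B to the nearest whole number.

Specimen A: correcting the raw count gives 362 − 16 + 17 = 363 true growth rings.
A: Extension rate ≈ 462.1 / 363 = 1.273 mm per year.
For B, 361.9 / 1.273 = 284.29 years ≈ 284 growth rings.

284 growth rings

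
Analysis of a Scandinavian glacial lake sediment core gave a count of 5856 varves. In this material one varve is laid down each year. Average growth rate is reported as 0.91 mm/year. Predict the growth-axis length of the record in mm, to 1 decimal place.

5856 years of growth are recorded.
Predicted length = 0.91 mm/year × 5856 years = 5329.0 mm.

5329.0 mm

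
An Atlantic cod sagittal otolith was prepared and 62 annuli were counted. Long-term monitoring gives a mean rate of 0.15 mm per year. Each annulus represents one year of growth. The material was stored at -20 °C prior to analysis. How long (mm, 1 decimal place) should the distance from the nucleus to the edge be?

The record spans 62 years at 0.15 mm per year.
Length ≈ 0.15 × 62 = 9.3 mm.

9.3 mm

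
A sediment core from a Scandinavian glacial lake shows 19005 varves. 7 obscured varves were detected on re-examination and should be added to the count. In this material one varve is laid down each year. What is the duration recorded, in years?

19012 years

Adjusted count: 19005 + 7 = 19012 varves.
One varve per year makes the duration 19012 years.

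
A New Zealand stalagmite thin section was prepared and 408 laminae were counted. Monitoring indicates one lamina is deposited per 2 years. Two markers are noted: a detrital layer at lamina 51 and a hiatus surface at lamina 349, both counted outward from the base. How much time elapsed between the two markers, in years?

349 − 51 = 298 laminae lie between the two events.
298 laminae at 2 years each span 298 × 2 = 596 years.

596 years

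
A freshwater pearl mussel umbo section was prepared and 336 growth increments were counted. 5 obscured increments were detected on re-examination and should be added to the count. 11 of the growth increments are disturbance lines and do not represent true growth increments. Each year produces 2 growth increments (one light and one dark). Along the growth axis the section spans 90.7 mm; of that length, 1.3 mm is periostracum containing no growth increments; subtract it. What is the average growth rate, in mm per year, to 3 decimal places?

After corrections the count is 336 − 11 + 5 = 330 growth increments.
330 growth increments at 2 per year is 330 / 2 = 165 years.
Net length = 90.7 − 1.3 = 89.4 mm.
Mean rate = 89.4 mm / 165 years ≈ 0.542 mm per year.

0.542 mm per year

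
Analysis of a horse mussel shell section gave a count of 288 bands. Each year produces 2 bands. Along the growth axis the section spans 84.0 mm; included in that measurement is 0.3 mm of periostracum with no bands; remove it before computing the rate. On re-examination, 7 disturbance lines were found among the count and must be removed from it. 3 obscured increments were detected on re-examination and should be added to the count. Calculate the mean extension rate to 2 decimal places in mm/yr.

Correcting the raw count gives 288 − 7 + 3 = 284 true bands.
Dividing by 2 bands per year: 284 / 2 = 142 years.
Removing the 0.3 mm offcut leaves 84.0 − 0.3 = 83.7 mm.
Extension rate ≈ 83.7 / 142 = 0.59 mm/yr.

0.59 mm/yr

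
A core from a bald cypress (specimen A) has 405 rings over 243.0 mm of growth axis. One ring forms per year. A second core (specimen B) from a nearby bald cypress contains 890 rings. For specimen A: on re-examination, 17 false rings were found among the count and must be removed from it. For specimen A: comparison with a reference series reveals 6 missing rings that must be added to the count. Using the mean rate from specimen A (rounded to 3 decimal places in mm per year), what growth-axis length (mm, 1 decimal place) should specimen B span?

549.1 mm

Specimen A: correcting the raw count gives 405 − 17 + 6 = 394 true rings.
A: 243.0 mm over 394 years gives 243.0 / 394 ≈ 0.617 mm per year.
B's length ≈ 0.617 × 890 = 549.1 mm.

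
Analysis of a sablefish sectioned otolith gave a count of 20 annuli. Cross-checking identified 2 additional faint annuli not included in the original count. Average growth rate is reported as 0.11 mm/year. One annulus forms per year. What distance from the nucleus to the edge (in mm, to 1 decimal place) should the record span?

2.4 mm

Correcting the raw count gives 20 + 2 = 22 true annuli.
22 years at 0.11 mm/year gives 0.11 × 22 = 2.4 mm.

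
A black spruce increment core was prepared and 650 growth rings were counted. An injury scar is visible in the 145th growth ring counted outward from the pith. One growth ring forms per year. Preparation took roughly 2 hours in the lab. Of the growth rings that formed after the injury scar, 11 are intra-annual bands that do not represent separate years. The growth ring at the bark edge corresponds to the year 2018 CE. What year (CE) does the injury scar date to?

1524 CE

Between growth ring 145 and the bark edge there are 650 − 145 = 505 growth rings.
505 − 11 false = 494 true growth rings after the injury scar.
Counting back 494 years from 2018 CE places the injury scar in 2018 − 494 = 1524 CE.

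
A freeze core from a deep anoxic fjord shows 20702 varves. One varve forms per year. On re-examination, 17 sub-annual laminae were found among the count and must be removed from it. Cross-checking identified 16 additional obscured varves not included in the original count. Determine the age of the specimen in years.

True varve count = 20702 − 17 + 16 = 20701.
At one varve per year, that is 20701 years.

20701 years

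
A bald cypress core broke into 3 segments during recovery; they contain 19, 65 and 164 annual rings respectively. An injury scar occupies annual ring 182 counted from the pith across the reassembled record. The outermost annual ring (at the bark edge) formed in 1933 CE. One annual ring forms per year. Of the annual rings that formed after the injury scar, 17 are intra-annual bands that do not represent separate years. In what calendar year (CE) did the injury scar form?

Total annual rings = 19 + 65 + 164 = 248.
248 − 182 = 66 annual rings lie beyond the injury scar toward the bark edge.
Removing the 17 false annual rings leaves 66 − 17 = 49 true annual rings beyond the injury scar.
Counting back 49 years from 1933 CE places the injury scar in 1933 − 49 = 1884 CE.

1884 CE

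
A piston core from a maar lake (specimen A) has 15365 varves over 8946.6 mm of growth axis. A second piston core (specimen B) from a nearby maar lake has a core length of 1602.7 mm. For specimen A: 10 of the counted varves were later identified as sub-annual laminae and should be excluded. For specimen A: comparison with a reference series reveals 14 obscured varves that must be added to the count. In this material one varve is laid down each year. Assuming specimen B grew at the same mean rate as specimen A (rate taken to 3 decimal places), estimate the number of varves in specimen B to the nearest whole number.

2754 varves

Specimen A: correcting the raw count gives 15365 − 10 + 14 = 15369 true varves.
A: 8946.6 mm over 15369 years gives 8946.6 / 15369 ≈ 0.582 mm per year.
Specimen B: 1602.7 mm / 0.582 mm per year = 2753.78 years ≈ 2754 varves.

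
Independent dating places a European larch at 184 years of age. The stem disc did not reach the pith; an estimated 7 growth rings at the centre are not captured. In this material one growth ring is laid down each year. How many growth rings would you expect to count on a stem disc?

177 growth rings

At one growth ring per year, 184 years correspond to 184 growth rings.
Subtracting the 7 growth rings not captured gives 184 − 7 = 177 growth rings in the record.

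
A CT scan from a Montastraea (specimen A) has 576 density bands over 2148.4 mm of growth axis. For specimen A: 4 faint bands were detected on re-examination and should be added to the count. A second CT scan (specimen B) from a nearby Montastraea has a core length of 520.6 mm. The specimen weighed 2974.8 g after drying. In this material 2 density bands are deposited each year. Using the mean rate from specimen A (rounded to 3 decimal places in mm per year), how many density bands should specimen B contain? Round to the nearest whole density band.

141 density bands

Specimen A: true density band count = 576 + 4 = 580.
Specimen A: 580 density bands at 2 per year is 580 / 2 = 290 years.
A: Extension rate ≈ 2148.4 / 290 = 7.408 mm/year.
B spans 520.6 / 7.408 = 70.28 years; at 2 density bands per year that is 70.28 × 2 ≈ 141 density bands.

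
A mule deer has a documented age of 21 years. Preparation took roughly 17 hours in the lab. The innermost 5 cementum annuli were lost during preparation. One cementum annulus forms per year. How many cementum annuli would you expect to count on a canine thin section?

Expected cementum annuli over 21 years: 21.
Less the 5 uncaptured cementum annuli: 21 − 5 = 16.

16 cementum annuli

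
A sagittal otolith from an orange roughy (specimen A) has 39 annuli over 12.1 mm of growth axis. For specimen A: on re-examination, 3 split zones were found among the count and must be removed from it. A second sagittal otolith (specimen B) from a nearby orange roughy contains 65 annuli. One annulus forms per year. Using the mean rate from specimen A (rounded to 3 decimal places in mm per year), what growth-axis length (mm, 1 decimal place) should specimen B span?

Specimen A: true annulus count = 39 − 3 = 36.
A: Mean rate = 12.1 mm / 36 years ≈ 0.336 mm per year.
Length of B = 0.336 × 65 = 21.8 mm.

21.8 mm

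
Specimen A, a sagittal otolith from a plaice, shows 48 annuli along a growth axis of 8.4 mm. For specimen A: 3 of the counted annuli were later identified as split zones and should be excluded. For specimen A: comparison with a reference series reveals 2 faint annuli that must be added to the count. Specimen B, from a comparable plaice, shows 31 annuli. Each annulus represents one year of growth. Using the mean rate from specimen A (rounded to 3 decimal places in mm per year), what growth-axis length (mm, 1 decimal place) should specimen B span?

5.5 mm

Specimen A: correcting the raw count gives 48 − 3 + 2 = 47 true annuli.
A: 8.4 mm over 47 years gives 8.4 / 47 ≈ 0.179 mm per year.
Length of B = 0.179 × 31 = 5.5 mm.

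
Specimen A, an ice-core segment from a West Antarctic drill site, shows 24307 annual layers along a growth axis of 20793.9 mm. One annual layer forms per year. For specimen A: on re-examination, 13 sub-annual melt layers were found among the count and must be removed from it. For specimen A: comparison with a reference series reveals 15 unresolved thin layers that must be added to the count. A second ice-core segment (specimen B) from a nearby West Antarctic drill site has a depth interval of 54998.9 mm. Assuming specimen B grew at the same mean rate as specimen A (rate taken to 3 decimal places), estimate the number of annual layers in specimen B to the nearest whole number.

64326 annual layers

Specimen A: after corrections the count is 24307 − 13 + 15 = 24309 annual layers.
A: Mean rate = 20793.9 mm / 24309 years ≈ 0.855 mm per year.
Specimen B: 54998.9 mm / 0.855 mm per year = 64326.20 years ≈ 64326 annual layers.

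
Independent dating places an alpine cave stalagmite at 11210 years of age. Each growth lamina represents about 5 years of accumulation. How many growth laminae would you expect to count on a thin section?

2242 growth laminae

One growth lamina every 5 years means 11210 / 5 = 2242 growth laminae.
So 2242 growth laminae should be present.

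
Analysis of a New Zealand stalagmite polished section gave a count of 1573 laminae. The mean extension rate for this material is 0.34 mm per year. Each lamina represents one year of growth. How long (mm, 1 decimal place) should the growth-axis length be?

534.8 mm

The record spans 1573 years at 0.34 mm per year.
1573 years at 0.34 mm/year gives 0.34 × 1573 = 534.8 mm.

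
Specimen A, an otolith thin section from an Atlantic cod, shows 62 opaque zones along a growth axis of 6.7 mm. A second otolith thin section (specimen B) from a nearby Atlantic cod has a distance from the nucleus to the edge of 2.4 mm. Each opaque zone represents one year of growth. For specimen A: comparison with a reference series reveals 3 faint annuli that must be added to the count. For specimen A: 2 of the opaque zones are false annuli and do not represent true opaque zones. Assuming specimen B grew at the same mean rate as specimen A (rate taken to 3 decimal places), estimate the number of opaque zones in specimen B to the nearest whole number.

23 opaque zones

Specimen A: true opaque zone count = 62 − 2 + 3 = 63.
A: Extension rate ≈ 6.7 / 63 = 0.106 mm/year.
B spans 2.4 / 0.106 = 22.64 years ≈ 23 opaque zones.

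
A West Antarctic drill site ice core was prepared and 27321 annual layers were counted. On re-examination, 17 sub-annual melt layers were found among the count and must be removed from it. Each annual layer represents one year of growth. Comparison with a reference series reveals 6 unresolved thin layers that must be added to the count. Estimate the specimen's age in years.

After corrections the count is 27321 − 17 + 6 = 27310 annual layers.
With a one-to-one annual layer periodicity this is 27310 years.

27310 yr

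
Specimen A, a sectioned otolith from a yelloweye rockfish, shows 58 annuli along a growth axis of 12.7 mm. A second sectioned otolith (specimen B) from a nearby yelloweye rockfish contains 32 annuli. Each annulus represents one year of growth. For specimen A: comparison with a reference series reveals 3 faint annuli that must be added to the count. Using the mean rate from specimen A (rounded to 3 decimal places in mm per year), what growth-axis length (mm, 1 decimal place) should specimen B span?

Specimen A: correcting the raw count gives 58 + 3 = 61 true annuli.
A: Mean rate = 12.7 mm / 61 years ≈ 0.208 mm per year.
B's length ≈ 0.208 × 32 = 6.7 mm.

6.7 mm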